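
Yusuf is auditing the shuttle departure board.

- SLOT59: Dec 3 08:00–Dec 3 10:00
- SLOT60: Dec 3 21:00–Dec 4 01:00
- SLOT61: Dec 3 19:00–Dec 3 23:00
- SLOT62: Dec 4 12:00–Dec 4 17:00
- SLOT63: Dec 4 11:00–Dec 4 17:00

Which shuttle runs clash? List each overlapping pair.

SLOT60 & SLOT61, SLOT62 & SLOT63

Sorted by start: SLOT59, SLOT61, SLOT60, SLOT63, SLOT62.
SLOT61 starts after SLOT59 ends — done with SLOT59.
SLOT60 starts before SLOT61 ends → SLOT61 and SLOT60 overlap.
SLOT63 starts after SLOT61 ends — done with SLOT61.
SLOT63 starts after SLOT60 ends — done with SLOT60.
SLOT62 starts before SLOT63 ends → SLOT63 and SLOT62 overlap.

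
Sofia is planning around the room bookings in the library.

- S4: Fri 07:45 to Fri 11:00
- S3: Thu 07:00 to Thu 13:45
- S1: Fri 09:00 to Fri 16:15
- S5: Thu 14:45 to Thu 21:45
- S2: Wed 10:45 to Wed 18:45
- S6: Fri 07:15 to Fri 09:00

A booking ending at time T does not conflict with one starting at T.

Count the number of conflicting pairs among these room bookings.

2

Sorted by start: S2, S3, S5, S6, S4, S1.
S3 starts after S2 ends — done with S2.
S5 starts after S3 ends — done with S3.
S6 starts after S5 ends — done with S5.
S4 starts before S6 ends → S6 and S4 overlap.
S1 starts exactly when S6 ends (back-to-back, no overlap).
S1 starts before S4 ends → S4 and S1 overlap.
Overlapping pairs: S1 & S4, S4 & S6 — 2 in total.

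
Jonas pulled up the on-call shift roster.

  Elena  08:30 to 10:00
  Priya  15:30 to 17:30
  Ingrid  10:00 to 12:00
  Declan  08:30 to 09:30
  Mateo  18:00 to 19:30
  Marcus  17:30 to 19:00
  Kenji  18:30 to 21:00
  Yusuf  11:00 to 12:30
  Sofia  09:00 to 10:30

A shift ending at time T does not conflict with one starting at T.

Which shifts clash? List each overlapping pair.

Sorted by start: Declan, Elena, Sofia, Ingrid, Yusuf, Priya, Marcus, Mateo, Kenji.
Elena starts before Declan ends → Declan and Elena overlap.
Sofia starts before Declan ends → Declan and Sofia overlap.
Ingrid starts after Declan ends; Declan is clear from here.
Sofia starts before Elena ends → Elena and Sofia overlap.
Ingrid starts exactly when Elena ends (back-to-back, no overlap); Elena is clear from here.
Ingrid starts before Sofia ends → Sofia and Ingrid overlap.
Yusuf starts after Sofia ends; Sofia is clear from here.
Yusuf starts before Ingrid ends → Ingrid and Yusuf overlap.
Priya starts after Ingrid ends; Ingrid is clear from here.
Priya starts after Yusuf ends; Yusuf is clear from here.
Marcus starts exactly when Priya ends (back-to-back, no overlap); Priya is clear from here.
Mateo starts before Marcus ends → Marcus and Mateo overlap.
Kenji starts before Marcus ends → Marcus and Kenji overlap.
Kenji starts before Mateo ends → Mateo and Kenji overlap.

Declan & Elena, Declan & Sofia, Elena & Sofia, Ingrid & Sofia, Ingrid & Yusuf, Kenji & Marcus, Kenji & Mateo, Marcus & Mateo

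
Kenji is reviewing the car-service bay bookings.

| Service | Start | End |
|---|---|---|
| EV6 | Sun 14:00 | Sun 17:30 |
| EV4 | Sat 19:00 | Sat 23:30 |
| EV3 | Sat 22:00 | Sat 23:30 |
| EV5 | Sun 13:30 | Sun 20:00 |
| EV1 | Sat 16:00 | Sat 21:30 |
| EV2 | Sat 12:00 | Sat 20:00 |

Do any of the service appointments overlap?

Yes

Sorted by start: EV2, EV1, EV4, EV3, EV5, EV6.
EV1 starts before EV2 ends → EV2 and EV1 overlap.
That's a conflict, so the schedule is not conflict-free.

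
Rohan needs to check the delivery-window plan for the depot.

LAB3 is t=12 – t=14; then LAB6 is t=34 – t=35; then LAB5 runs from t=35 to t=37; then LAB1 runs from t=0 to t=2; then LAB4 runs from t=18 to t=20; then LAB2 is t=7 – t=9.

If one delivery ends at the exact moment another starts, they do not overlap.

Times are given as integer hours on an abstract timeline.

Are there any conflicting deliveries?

No

Two intervals overlap when each starts before the other ends.
Sorted by start: LAB1, LAB2, LAB3, LAB4, LAB6, LAB5.
LAB2 starts after LAB1 ends — done with LAB1.
LAB3 starts after LAB2 ends — done with LAB2.
LAB4 starts after LAB3 ends — done with LAB3.
LAB6 starts after LAB4 ends — done with LAB4.
LAB5 starts exactly when LAB6 ends (back-to-back, no overlap).
Every pair is clear; the schedule has no overlaps.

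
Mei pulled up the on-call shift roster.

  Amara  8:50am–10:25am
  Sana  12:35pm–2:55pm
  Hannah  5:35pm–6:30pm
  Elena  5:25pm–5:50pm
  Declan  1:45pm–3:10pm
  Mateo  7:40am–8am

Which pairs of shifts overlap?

Declan & Sana, Elena & Hannah

Two intervals overlap when each starts before the other ends.
Sorted by start: Mateo, Amara, Sana, Declan, Elena, Hannah.
Amara starts after Mateo ends, so Mateo has no further overlaps.
Sana starts after Amara ends, so Amara has no further overlaps.
Declan starts before Sana ends → Sana and Declan overlap.
Elena starts after Sana ends, so Sana has no further overlaps.
Elena starts after Declan ends, so Declan has no further overlaps.
Hannah starts before Elena ends → Elena and Hannah overlap.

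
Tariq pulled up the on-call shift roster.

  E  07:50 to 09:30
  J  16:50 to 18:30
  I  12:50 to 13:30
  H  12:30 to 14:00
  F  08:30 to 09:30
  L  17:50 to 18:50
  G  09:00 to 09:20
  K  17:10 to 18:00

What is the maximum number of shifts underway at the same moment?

Sort all start/end points and keep a running count:
07:50 start E → 1
08:30 start F → 2
09:00 start G → 3
09:20 end G → 2
09:30 end E → 1
09:30 end F → 0
12:30 start H → 1
12:50 start I → 2
13:30 end I → 1
14:00 end H → 0
16:50 start J → 1
17:10 start K → 2
17:50 start L → 3
18:00 end K → 2
18:30 end J → 1
18:50 end L → 0
Peak is 3, at 09:00 (E, F, G).

3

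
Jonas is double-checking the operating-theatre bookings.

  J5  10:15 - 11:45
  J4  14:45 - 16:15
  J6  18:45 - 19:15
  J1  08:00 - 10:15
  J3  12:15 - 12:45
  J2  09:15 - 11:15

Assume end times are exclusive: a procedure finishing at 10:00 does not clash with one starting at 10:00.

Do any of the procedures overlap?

Yes

Check each pair: they overlap iff neither finishes before the other starts.
Sorted by start: J1, J2, J5, J3, J4, J6.
J2 starts before J1 ends → J1 and J2 overlap.
That's a conflict, so the schedule is not conflict-free.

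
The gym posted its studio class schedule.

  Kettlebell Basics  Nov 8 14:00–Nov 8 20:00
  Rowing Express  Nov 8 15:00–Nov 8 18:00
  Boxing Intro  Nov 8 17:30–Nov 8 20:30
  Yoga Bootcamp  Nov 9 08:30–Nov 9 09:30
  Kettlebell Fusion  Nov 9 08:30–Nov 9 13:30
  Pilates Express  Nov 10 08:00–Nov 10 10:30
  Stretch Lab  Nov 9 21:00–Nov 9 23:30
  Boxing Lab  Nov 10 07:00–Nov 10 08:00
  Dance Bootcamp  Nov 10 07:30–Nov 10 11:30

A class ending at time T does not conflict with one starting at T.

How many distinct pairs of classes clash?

6

Sorted by start: Kettlebell Basics, Rowing Express, Boxing Intro, Yoga Bootcamp, Kettlebell Fusion, Stretch Lab, Boxing Lab, Dance Bootcamp, Pilates Express.
Rowing Express starts before Kettlebell Basics ends → Kettlebell Basics and Rowing Express overlap.
Boxing Intro starts before Kettlebell Basics ends → Kettlebell Basics and Boxing Intro overlap.
Yoga Bootcamp starts after Kettlebell Basics ends, so nothing later overlaps Kettlebell Basics either.
Boxing Intro starts before Rowing Express ends → Rowing Express and Boxing Intro overlap.
Yoga Bootcamp starts after Rowing Express ends, so nothing later overlaps Rowing Express either.
Yoga Bootcamp starts after Boxing Intro ends, so nothing later overlaps Boxing Intro either.
Kettlebell Fusion starts before Yoga Bootcamp ends → Yoga Bootcamp and Kettlebell Fusion overlap.
Stretch Lab starts after Yoga Bootcamp ends, so nothing later overlaps Yoga Bootcamp either.
Stretch Lab starts after Kettlebell Fusion ends, so nothing later overlaps Kettlebell Fusion either.
Boxing Lab starts after Stretch Lab ends, so nothing later overlaps Stretch Lab either.
Dance Bootcamp starts before Boxing Lab ends → Boxing Lab and Dance Bootcamp overlap.
Pilates Express starts exactly when Boxing Lab ends (back-to-back, no overlap).
Pilates Express starts before Dance Bootcamp ends → Dance Bootcamp and Pilates Express overlap.
Overlapping pairs: Boxing Intro & Kettlebell Basics, Boxing Intro & Rowing Express, Boxing Lab & Dance Bootcamp, Dance Bootcamp & Pilates Express, Kettlebell Basics & Rowing Express, Kettlebell Fusion & Yoga Bootcamp — 6 in total.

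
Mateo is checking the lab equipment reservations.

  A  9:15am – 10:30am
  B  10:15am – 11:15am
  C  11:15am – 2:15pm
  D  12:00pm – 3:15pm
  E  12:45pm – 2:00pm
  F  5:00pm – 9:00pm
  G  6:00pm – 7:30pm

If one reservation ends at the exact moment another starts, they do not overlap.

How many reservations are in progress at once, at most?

Sweep the timeline, counting +1 at each start and −1 at each end (ends before starts at a tie):
9:15am start A → 1
10:15am start B → 2
10:30am end A → 1
11:15am end B → 0
11:15am start C → 1
12:00pm start D → 2
12:45pm start E → 3
2:00pm end E → 2
2:15pm end C → 1
3:15pm end D → 0
5:00pm start F → 1
6:00pm start G → 2
7:30pm end G → 1
9:00pm end F → 0
Peak is 3, at 12:45pm (C, D, E).

3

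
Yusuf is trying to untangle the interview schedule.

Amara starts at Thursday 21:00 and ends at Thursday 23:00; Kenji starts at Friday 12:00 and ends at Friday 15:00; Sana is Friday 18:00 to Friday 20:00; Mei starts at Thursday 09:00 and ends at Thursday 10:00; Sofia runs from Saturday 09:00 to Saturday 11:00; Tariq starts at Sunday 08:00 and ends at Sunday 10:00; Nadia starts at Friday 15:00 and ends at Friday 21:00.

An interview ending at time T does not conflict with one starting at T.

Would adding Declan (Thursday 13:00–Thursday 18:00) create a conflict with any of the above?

No — it doesn't clash with anything

Mei: ends Thursday 10:00 at or before Declan starts Thursday 13:00 → clear.
Amara: starts Thursday 21:00 at or after Declan ends Thursday 18:00 → clear.
Kenji: starts Friday 12:00 at or after Declan ends Thursday 18:00 → clear.
Nadia: starts Friday 15:00 at or after Declan ends Thursday 18:00 → clear.
Sana: starts Friday 18:00 at or after Declan ends Thursday 18:00 → clear.
Sofia: starts Saturday 09:00 at or after Declan ends Thursday 18:00 → clear.
Tariq: starts Sunday 08:00 at or after Declan ends Thursday 18:00 → clear.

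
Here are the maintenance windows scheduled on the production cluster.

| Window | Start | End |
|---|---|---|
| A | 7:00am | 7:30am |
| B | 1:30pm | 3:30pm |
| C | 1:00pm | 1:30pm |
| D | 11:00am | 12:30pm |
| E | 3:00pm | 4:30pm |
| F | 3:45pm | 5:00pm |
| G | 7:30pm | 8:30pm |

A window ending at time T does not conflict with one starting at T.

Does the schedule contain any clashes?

Yes

Sorted by start: A, D, C, B, E, F, G.
D starts after A ends; A is clear from here.
C starts after D ends; D is clear from here.
B starts exactly when C ends (back-to-back, no overlap); C is clear from here.
E starts before B ends → B and E overlap.
That's a conflict, so the schedule is not conflict-free.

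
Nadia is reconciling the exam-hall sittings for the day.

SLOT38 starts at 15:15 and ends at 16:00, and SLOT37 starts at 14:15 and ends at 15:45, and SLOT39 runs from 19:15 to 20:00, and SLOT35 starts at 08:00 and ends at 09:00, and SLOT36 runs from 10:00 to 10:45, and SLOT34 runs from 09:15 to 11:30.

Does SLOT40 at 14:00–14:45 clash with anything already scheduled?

SLOT35: ends 09:00 at or before SLOT40 starts 14:00 → clear.
SLOT34: ends 11:30 at or before SLOT40 starts 14:00 → clear.
SLOT36: ends 10:45 at or before SLOT40 starts 14:00 → clear.
SLOT37: starts 14:15 before SLOT40 ends 14:45, and ends 15:45 after SLOT40 starts 14:00 → overlap.
SLOT38: starts 15:15 at or after SLOT40 ends 14:45 → clear.
SLOT39: starts 19:15 at or after SLOT40 ends 14:45 → clear.
SLOT40 overlaps SLOT37.

Yes — it overlaps SLOT37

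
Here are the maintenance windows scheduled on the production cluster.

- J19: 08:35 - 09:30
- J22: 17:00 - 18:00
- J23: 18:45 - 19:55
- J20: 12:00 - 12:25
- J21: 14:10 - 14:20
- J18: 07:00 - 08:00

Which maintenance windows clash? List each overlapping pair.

no conflicts

Sorted by start: J18, J19, J20, J21, J22, J23.
J19 starts after J18 ends; J18 is clear from here.
J20 starts after J19 ends; J19 is clear from here.
J21 starts after J20 ends; J20 is clear from here.
J22 starts after J21 ends; J21 is clear from here.
J23 starts after J22 ends.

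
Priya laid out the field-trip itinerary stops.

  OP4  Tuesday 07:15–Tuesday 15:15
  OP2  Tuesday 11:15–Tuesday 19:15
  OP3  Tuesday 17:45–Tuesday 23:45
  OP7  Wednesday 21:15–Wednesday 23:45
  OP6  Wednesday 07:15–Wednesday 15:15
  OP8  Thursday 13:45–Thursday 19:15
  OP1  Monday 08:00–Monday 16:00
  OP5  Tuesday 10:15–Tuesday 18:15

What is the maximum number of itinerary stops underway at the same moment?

3

Sort all start/end points and keep a running count:
Monday 08:00 start OP1 → 1
Monday 16:00 end OP1 → 0
Tuesday 07:15 start OP4 → 1
Tuesday 10:15 start OP5 → 2
Tuesday 11:15 start OP2 → 3
Tuesday 15:15 end OP4 → 2
Tuesday 17:45 start OP3 → 3
Tuesday 18:15 end OP5 → 2
Tuesday 19:15 end OP2 → 1
Tuesday 23:45 end OP3 → 0
Wednesday 07:15 start OP6 → 1
Wednesday 15:15 end OP6 → 0
Wednesday 21:15 start OP7 → 1
Wednesday 23:45 end OP7 → 0
Thursday 13:45 start OP8 → 1
Thursday 19:15 end OP8 → 0
Peak is 3, at Tuesday 11:15 (OP2, OP4, OP5).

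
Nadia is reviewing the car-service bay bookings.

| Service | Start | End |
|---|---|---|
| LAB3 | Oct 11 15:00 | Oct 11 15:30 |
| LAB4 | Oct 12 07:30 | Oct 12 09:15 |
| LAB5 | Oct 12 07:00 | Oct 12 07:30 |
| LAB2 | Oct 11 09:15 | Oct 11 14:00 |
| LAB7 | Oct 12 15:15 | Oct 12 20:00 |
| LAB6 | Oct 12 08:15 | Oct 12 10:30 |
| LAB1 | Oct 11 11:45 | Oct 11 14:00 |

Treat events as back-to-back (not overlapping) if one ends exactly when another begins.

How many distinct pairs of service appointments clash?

Sorted by start: LAB2, LAB1, LAB3, LAB5, LAB4, LAB6, LAB7.
LAB1 starts before LAB2 ends → LAB2 and LAB1 overlap.
LAB3 starts after LAB2 ends, so LAB2 has no further overlaps.
LAB3 starts after LAB1 ends, so LAB1 has no further overlaps.
LAB5 starts after LAB3 ends, so LAB3 has no further overlaps.
LAB4 starts exactly when LAB5 ends (back-to-back, no overlap), so LAB5 has no further overlaps.
LAB6 starts before LAB4 ends → LAB4 and LAB6 overlap.
LAB7 starts after LAB4 ends.
LAB7 starts after LAB6 ends.
Overlapping pairs: LAB1 & LAB2, LAB4 & LAB6 — 2 in total.

2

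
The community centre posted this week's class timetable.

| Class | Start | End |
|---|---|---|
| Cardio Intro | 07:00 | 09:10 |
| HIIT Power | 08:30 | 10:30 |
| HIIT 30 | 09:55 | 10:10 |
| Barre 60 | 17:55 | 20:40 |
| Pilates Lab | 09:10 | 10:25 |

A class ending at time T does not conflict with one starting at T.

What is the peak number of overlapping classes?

3

Sort all start/end points and keep a running count:
07:00 start Cardio Intro → 1
08:30 start HIIT Power → 2
09:10 end Cardio Intro → 1
09:10 start Pilates Lab → 2
09:55 start HIIT 30 → 3
10:10 end HIIT 30 → 2
10:25 end Pilates Lab → 1
10:30 end HIIT Power → 0
17:55 start Barre 60 → 1
20:40 end Barre 60 → 0
Peak is 3, at 09:55 (HIIT 30, HIIT Power, Pilates Lab).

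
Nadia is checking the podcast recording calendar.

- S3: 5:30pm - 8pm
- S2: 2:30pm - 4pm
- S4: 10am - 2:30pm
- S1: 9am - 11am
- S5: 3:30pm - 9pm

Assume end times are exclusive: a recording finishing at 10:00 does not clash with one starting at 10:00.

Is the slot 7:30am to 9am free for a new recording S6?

Yes — the slot is free

S1: starts 9am at or after S6 ends 9am → clear.
S4: starts 10am at or after S6 ends 9am → clear.
S2: starts 2:30pm at or after S6 ends 9am → clear.
S5: starts 3:30pm at or after S6 ends 9am → clear.
S3: starts 5:30pm at or after S6 ends 9am → clear.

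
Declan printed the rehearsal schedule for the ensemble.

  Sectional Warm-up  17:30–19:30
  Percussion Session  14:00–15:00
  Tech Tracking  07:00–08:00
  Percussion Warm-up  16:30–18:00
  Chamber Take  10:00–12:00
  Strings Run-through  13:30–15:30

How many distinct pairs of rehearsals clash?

2

Sorted by start: Tech Tracking, Chamber Take, Strings Run-through, Percussion Session, Percussion Warm-up, Sectional Warm-up.
Chamber Take starts after Tech Tracking ends — done with Tech Tracking.
Strings Run-through starts after Chamber Take ends — done with Chamber Take.
Percussion Session starts before Strings Run-through ends → Strings Run-through and Percussion Session overlap.
Percussion Warm-up starts after Strings Run-through ends — done with Strings Run-through.
Percussion Warm-up starts after Percussion Session ends — done with Percussion Session.
Sectional Warm-up starts before Percussion Warm-up ends → Percussion Warm-up and Sectional Warm-up overlap.
Overlapping pairs: Percussion Session & Strings Run-through, Percussion Warm-up & Sectional Warm-up — 2 in total.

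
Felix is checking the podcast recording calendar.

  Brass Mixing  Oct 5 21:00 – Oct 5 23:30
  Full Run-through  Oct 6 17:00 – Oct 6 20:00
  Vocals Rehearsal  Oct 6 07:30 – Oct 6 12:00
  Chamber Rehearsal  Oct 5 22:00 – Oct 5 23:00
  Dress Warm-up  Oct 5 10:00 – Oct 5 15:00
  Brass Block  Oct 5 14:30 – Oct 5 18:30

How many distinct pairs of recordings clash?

Sorted by start: Dress Warm-up, Brass Block, Brass Mixing, Chamber Rehearsal, Vocals Rehearsal, Full Run-through.
Brass Block starts before Dress Warm-up ends → Dress Warm-up and Brass Block overlap.
Brass Mixing starts after Dress Warm-up ends, so Dress Warm-up has no further overlaps.
Brass Mixing starts after Brass Block ends, so Brass Block has no further overlaps.
Chamber Rehearsal starts before Brass Mixing ends → Brass Mixing and Chamber Rehearsal overlap.
Vocals Rehearsal starts after Brass Mixing ends, so Brass Mixing has no further overlaps.
Vocals Rehearsal starts after Chamber Rehearsal ends, so Chamber Rehearsal has no further overlaps.
Full Run-through starts after Vocals Rehearsal ends.
Overlapping pairs: Brass Block & Dress Warm-up, Brass Mixing & Chamber Rehearsal — 2 in total.

2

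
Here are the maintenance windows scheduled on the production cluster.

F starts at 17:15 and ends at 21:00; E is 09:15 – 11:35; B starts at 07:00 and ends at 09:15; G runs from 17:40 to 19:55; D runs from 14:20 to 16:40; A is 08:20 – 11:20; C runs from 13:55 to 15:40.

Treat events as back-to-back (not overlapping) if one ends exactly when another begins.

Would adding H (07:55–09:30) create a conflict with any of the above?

Yes — it overlaps A, B, E

B: starts 07:00 before H ends 09:30, and ends 09:15 after H starts 07:55 → overlap.
A: starts 08:20 before H ends 09:30, and ends 11:20 after H starts 07:55 → overlap.
E: starts 09:15 before H ends 09:30, and ends 11:35 after H starts 07:55 → overlap.
C: starts 13:55 at or after H ends 09:30 → clear.
D: starts 14:20 at or after H ends 09:30 → clear.
F: starts 17:15 at or after H ends 09:30 → clear.
G: starts 17:40 at or after H ends 09:30 → clear.
H overlaps A, B, E.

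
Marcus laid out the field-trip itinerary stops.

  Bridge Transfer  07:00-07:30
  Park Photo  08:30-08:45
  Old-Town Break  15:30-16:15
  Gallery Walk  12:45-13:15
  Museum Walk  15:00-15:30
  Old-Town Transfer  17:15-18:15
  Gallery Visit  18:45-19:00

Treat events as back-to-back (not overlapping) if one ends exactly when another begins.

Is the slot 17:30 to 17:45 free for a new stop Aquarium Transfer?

No — it overlaps Old-Town Transfer

Bridge Transfer: ends 07:30 at or before Aquarium Transfer starts 17:30 → clear.
Park Photo: ends 08:45 at or before Aquarium Transfer starts 17:30 → clear.
Gallery Walk: ends 13:15 at or before Aquarium Transfer starts 17:30 → clear.
Museum Walk: ends 15:30 at or before Aquarium Transfer starts 17:30 → clear.
Old-Town Break: ends 16:15 at or before Aquarium Transfer starts 17:30 → clear.
Old-Town Transfer: starts 17:15 before Aquarium Transfer ends 17:45, and ends 18:15 after Aquarium Transfer starts 17:30 → overlap.
Gallery Visit: starts 18:45 at or after Aquarium Transfer ends 17:45 → clear.
Aquarium Transfer overlaps Old-Town Transfer.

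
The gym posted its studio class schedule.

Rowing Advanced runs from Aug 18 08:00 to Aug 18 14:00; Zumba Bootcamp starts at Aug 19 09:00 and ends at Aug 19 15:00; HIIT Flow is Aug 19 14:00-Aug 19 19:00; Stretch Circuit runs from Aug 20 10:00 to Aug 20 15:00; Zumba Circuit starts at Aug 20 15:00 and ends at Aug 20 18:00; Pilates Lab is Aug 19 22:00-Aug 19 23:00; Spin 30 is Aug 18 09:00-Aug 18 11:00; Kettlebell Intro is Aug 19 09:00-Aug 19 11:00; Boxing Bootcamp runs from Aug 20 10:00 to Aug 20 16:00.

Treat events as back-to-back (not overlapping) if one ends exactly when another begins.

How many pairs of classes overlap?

5

Two intervals overlap when each starts before the other ends.
Sorted by start: Rowing Advanced, Spin 30, Kettlebell Intro, Zumba Bootcamp, HIIT Flow, Pilates Lab, Boxing Bootcamp, Stretch Circuit, Zumba Circuit.
Spin 30 starts before Rowing Advanced ends → Rowing Advanced and Spin 30 overlap.
Kettlebell Intro starts after Rowing Advanced ends, so Rowing Advanced has no further overlaps.
Kettlebell Intro starts after Spin 30 ends, so Spin 30 has no further overlaps.
Zumba Bootcamp starts before Kettlebell Intro ends → Kettlebell Intro and Zumba Bootcamp overlap.
HIIT Flow starts after Kettlebell Intro ends, so Kettlebell Intro has no further overlaps.
HIIT Flow starts before Zumba Bootcamp ends → Zumba Bootcamp and HIIT Flow overlap.
Pilates Lab starts after Zumba Bootcamp ends, so Zumba Bootcamp has no further overlaps.
Pilates Lab starts after HIIT Flow ends, so HIIT Flow has no further overlaps.
Boxing Bootcamp starts after Pilates Lab ends, so Pilates Lab has no further overlaps.
Stretch Circuit starts before Boxing Bootcamp ends → Boxing Bootcamp and Stretch Circuit overlap.
Zumba Circuit starts before Boxing Bootcamp ends → Boxing Bootcamp and Zumba Circuit overlap.
Zumba Circuit starts exactly when Stretch Circuit ends (back-to-back, no overlap).
Overlapping pairs: Boxing Bootcamp & Stretch Circuit, Boxing Bootcamp & Zumba Circuit, HIIT Flow & Zumba Bootcamp, Kettlebell Intro & Zumba Bootcamp, Rowing Advanced & Spin 30 — 5 in total.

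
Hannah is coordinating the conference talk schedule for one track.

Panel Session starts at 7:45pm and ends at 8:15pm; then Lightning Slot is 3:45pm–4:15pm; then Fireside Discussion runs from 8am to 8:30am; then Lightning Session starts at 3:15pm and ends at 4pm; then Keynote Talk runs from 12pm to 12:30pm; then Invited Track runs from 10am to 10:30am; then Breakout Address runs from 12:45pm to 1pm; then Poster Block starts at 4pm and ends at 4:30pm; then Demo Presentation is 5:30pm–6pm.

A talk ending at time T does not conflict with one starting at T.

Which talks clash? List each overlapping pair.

Lightning Session & Lightning Slot, Lightning Slot & Poster Block

Sorted by start: Fireside Discussion, Invited Track, Keynote Talk, Breakout Address, Lightning Session, Lightning Slot, Poster Block, Demo Presentation, Panel Session.
Invited Track starts after Fireside Discussion ends; Fireside Discussion is clear from here.
Keynote Talk starts after Invited Track ends; Invited Track is clear from here.
Breakout Address starts after Keynote Talk ends; Keynote Talk is clear from here.
Lightning Session starts after Breakout Address ends; Breakout Address is clear from here.
Lightning Slot starts before Lightning Session ends → Lightning Session and Lightning Slot overlap.
Poster Block starts exactly when Lightning Session ends (back-to-back, no overlap); Lightning Session is clear from here.
Poster Block starts before Lightning Slot ends → Lightning Slot and Poster Block overlap.
Demo Presentation starts after Lightning Slot ends; Lightning Slot is clear from here.
Demo Presentation starts after Poster Block ends; Poster Block is clear from here.
Panel Session starts after Demo Presentation ends.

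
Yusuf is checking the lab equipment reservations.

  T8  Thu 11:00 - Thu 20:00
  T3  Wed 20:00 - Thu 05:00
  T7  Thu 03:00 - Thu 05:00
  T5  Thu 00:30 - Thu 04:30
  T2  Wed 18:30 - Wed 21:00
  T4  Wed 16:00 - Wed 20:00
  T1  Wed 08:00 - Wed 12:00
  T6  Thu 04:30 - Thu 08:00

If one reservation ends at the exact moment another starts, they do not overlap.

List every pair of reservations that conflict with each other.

Sorted by start: T1, T4, T2, T3, T5, T7, T6, T8.
T4 starts after T1 ends, so nothing later overlaps T1 either.
T2 starts before T4 ends → T4 and T2 overlap.
T3 starts exactly when T4 ends (back-to-back, no overlap), so nothing later overlaps T4 either.
T3 starts before T2 ends → T2 and T3 overlap.
T5 starts after T2 ends, so nothing later overlaps T2 either.
T5 starts before T3 ends → T3 and T5 overlap.
T7 starts before T3 ends → T3 and T7 overlap.
T6 starts before T3 ends → T3 and T6 overlap.
T8 starts after T3 ends.
T7 starts before T5 ends → T5 and T7 overlap.
T6 starts exactly when T5 ends (back-to-back, no overlap), so nothing later overlaps T5 either.
T6 starts before T7 ends → T7 and T6 overlap.
T8 starts after T7 ends.
T8 starts after T6 ends.

T2 & T3, T2 & T4, T3 & T5, T3 & T6, T3 & T7, T5 & T7, T6 & T7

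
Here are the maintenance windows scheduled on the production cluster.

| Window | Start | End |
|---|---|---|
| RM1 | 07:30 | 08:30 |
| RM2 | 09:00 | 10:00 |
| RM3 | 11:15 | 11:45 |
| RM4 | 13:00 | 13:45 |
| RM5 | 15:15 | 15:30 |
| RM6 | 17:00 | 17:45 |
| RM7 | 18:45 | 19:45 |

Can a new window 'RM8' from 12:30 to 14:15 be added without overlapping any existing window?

No — it overlaps RM4

RM1: ends 08:30 at or before RM8 starts 12:30 → clear.
RM2: ends 10:00 at or before RM8 starts 12:30 → clear.
RM3: ends 11:45 at or before RM8 starts 12:30 → clear.
RM4: starts 13:00 before RM8 ends 14:15, and ends 13:45 after RM8 starts 12:30 → overlap.
RM5: starts 15:15 at or after RM8 ends 14:15 → clear.
RM6: starts 17:00 at or after RM8 ends 14:15 → clear.
RM7: starts 18:45 at or after RM8 ends 14:15 → clear.
RM8 overlaps RM4.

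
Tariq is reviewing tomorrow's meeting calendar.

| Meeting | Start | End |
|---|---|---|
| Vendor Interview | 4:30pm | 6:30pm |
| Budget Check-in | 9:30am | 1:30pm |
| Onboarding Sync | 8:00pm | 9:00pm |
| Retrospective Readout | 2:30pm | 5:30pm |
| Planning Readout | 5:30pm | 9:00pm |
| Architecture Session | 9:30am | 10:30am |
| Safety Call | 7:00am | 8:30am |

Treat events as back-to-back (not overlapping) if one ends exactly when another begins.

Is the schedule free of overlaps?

Sorted by start: Safety Call, Architecture Session, Budget Check-in, Retrospective Readout, Vendor Interview, Planning Readout, Onboarding Sync.
Architecture Session starts after Safety Call ends; Safety Call is clear from here.
Budget Check-in starts before Architecture Session ends → Architecture Session and Budget Check-in overlap.
That's a conflict, so the schedule is not conflict-free.

No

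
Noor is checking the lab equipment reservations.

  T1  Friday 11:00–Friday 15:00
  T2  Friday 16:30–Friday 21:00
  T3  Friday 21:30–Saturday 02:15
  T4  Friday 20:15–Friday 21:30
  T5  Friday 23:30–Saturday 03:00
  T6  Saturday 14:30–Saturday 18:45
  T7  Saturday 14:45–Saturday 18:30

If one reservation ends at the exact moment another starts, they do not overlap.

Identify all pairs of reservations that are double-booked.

T2 & T4, T3 & T5, T6 & T7

Sorted by start: T1, T2, T4, T3, T5, T6, T7.
T2 starts after T1 ends, so T1 has no further overlaps.
T4 starts before T2 ends → T2 and T4 overlap.
T3 starts after T2 ends, so T2 has no further overlaps.
T3 starts exactly when T4 ends (back-to-back, no overlap), so T4 has no further overlaps.
T5 starts before T3 ends → T3 and T5 overlap.
T6 starts after T3 ends, so T3 has no further overlaps.
T6 starts after T5 ends, so T5 has no further overlaps.
T7 starts before T6 ends → T6 and T7 overlap.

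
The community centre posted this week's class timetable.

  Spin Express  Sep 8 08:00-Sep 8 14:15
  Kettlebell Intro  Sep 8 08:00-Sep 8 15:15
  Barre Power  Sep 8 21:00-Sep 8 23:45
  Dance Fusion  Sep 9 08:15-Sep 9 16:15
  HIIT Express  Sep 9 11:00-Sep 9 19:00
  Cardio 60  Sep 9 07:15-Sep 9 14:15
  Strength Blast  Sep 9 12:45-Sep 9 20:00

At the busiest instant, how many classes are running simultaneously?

4

Sweep the timeline, counting +1 at each start and −1 at each end (ends before starts at a tie):
Sep 8 08:00 start Kettlebell Intro → 1
Sep 8 08:00 start Spin Express → 2
Sep 8 14:15 end Spin Express → 1
Sep 8 15:15 end Kettlebell Intro → 0
Sep 8 21:00 start Barre Power → 1
Sep 8 23:45 end Barre Power → 0
Sep 9 07:15 start Cardio 60 → 1
Sep 9 08:15 start Dance Fusion → 2
Sep 9 11:00 start HIIT Express → 3
Sep 9 12:45 start Strength Blast → 4
Sep 9 14:15 end Cardio 60 → 3
Sep 9 16:15 end Dance Fusion → 2
Sep 9 19:00 end HIIT Express → 1
Sep 9 20:00 end Strength Blast → 0
Peak is 4, at Sep 9 12:45 (Cardio 60, Dance Fusion, HIIT Express, Strength Blast).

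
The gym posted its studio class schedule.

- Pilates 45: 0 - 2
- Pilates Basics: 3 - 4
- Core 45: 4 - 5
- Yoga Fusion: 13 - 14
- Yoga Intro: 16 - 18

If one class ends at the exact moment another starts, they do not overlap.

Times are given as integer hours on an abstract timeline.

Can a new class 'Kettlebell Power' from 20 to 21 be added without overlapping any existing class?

Yes — the slot is free

Pilates 45: ends 2 at or before Kettlebell Power starts 20 → clear.
Pilates Basics: ends 4 at or before Kettlebell Power starts 20 → clear.
Core 45: ends 5 at or before Kettlebell Power starts 20 → clear.
Yoga Fusion: ends 14 at or before Kettlebell Power starts 20 → clear.
Yoga Intro: ends 18 at or before Kettlebell Power starts 20 → clear.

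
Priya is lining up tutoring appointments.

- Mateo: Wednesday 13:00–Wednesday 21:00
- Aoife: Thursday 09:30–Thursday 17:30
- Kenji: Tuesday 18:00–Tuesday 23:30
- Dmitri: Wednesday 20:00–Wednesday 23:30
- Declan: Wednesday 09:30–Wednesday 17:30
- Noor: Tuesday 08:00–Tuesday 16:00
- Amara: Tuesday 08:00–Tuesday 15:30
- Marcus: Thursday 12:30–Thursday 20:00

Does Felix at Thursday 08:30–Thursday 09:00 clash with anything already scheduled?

No — it doesn't clash with anything

Noor: ends Tuesday 16:00 at or before Felix starts Thursday 08:30 → clear.
Amara: ends Tuesday 15:30 at or before Felix starts Thursday 08:30 → clear.
Kenji: ends Tuesday 23:30 at or before Felix starts Thursday 08:30 → clear.
Declan: ends Wednesday 17:30 at or before Felix starts Thursday 08:30 → clear.
Mateo: ends Wednesday 21:00 at or before Felix starts Thursday 08:30 → clear.
Dmitri: ends Wednesday 23:30 at or before Felix starts Thursday 08:30 → clear.
Aoife: starts Thursday 09:30 at or after Felix ends Thursday 09:00 → clear.
Marcus: starts Thursday 12:30 at or after Felix ends Thursday 09:00 → clear.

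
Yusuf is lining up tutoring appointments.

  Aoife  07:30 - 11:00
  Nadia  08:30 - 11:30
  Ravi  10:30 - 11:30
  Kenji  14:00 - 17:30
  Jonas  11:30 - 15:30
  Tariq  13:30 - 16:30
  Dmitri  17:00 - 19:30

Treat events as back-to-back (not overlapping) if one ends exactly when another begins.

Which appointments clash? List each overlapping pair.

Sorted by start: Aoife, Nadia, Ravi, Jonas, Tariq, Kenji, Dmitri.
Nadia starts before Aoife ends → Aoife and Nadia overlap.
Ravi starts before Aoife ends → Aoife and Ravi overlap.
Jonas starts after Aoife ends, so nothing later overlaps Aoife either.
Ravi starts before Nadia ends → Nadia and Ravi overlap.
Jonas starts exactly when Nadia ends (back-to-back, no overlap), so nothing later overlaps Nadia either.
Jonas starts exactly when Ravi ends (back-to-back, no overlap), so nothing later overlaps Ravi either.
Tariq starts before Jonas ends → Jonas and Tariq overlap.
Kenji starts before Jonas ends → Jonas and Kenji overlap.
Dmitri starts after Jonas ends.
Kenji starts before Tariq ends → Tariq and Kenji overlap.
Dmitri starts after Tariq ends.
Dmitri starts before Kenji ends → Kenji and Dmitri overlap.

Aoife & Nadia, Aoife & Ravi, Dmitri & Kenji, Jonas & Kenji, Jonas & Tariq, Kenji & Tariq, Nadia & Ravi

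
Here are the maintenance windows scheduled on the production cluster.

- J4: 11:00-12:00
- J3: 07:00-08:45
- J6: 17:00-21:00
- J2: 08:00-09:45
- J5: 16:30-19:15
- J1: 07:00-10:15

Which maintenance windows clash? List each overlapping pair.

Sorted by start: J1, J3, J2, J4, J5, J6.
J3 starts before J1 ends → J1 and J3 overlap.
J2 starts before J1 ends → J1 and J2 overlap.
J4 starts after J1 ends — done with J1.
J2 starts before J3 ends → J3 and J2 overlap.
J4 starts after J3 ends — done with J3.
J4 starts after J2 ends — done with J2.
J5 starts after J4 ends — done with J4.
J6 starts before J5 ends → J5 and J6 overlap.

J1 & J2, J1 & J3, J2 & J3, J5 & J6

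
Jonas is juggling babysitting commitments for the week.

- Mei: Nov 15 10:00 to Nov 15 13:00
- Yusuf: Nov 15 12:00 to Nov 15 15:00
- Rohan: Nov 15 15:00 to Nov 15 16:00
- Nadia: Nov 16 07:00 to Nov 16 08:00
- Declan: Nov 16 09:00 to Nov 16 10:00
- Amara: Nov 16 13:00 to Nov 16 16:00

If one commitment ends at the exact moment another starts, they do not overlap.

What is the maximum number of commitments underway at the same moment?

2

Sweep the timeline, counting +1 at each start and −1 at each end (ends before starts at a tie):
Nov 15 10:00 start Mei → 1
Nov 15 12:00 start Yusuf → 2
Nov 15 13:00 end Mei → 1
Nov 15 15:00 end Yusuf → 0
Nov 15 15:00 start Rohan → 1
Nov 15 16:00 end Rohan → 0
Nov 16 07:00 start Nadia → 1
Nov 16 08:00 end Nadia → 0
Nov 16 09:00 start Declan → 1
Nov 16 10:00 end Declan → 0
Nov 16 13:00 start Amara → 1
Nov 16 16:00 end Amara → 0
Peak is 2, at Nov 15 12:00 (Mei, Yusuf).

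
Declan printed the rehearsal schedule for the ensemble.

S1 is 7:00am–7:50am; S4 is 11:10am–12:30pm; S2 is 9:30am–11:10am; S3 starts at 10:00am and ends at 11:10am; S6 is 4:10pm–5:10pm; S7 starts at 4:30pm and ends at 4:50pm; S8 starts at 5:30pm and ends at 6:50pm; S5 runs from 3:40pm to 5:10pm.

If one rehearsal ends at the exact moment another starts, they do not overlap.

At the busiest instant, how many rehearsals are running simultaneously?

Sweep the timeline, counting +1 at each start and −1 at each end (ends before starts at a tie):
7:00am start S1 → 1
7:50am end S1 → 0
9:30am start S2 → 1
10:00am start S3 → 2
11:10am end S2 → 1
11:10am end S3 → 0
11:10am start S4 → 1
12:30pm end S4 → 0
3:40pm start S5 → 1
4:10pm start S6 → 2
4:30pm start S7 → 3
4:50pm end S7 → 2
5:10pm end S5 → 1
5:10pm end S6 → 0
5:30pm start S8 → 1
6:50pm end S8 → 0
Peak is 3, at 4:30pm (S5, S6, S7).

3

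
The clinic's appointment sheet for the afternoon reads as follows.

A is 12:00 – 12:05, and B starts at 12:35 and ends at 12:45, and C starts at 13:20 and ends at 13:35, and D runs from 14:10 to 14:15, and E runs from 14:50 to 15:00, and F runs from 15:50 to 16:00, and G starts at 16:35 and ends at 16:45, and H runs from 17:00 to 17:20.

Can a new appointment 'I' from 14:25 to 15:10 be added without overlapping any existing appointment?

A: ends 12:05 at or before I starts 14:25 → clear.
B: ends 12:45 at or before I starts 14:25 → clear.
C: ends 13:35 at or before I starts 14:25 → clear.
D: ends 14:15 at or before I starts 14:25 → clear.
E: starts 14:50 before I ends 15:10, and ends 15:00 after I starts 14:25 → overlap.
F: starts 15:50 at or after I ends 15:10 → clear.
G: starts 16:35 at or after I ends 15:10 → clear.
H: starts 17:00 at or after I ends 15:10 → clear.
I overlaps E.

No — it overlaps E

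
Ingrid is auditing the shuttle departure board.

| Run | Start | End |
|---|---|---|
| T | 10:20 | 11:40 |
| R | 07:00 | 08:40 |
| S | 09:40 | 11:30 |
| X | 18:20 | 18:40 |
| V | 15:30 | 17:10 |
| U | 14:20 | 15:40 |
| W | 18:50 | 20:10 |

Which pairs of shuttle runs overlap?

Two intervals overlap when each starts before the other ends.
Sorted by start: R, S, T, U, V, X, W.
S starts after R ends, so R has no further overlaps.
T starts before S ends → S and T overlap.
U starts after S ends, so S has no further overlaps.
U starts after T ends, so T has no further overlaps.
V starts before U ends → U and V overlap.
X starts after U ends, so U has no further overlaps.
X starts after V ends, so V has no further overlaps.
W starts after X ends.

S & T, U & V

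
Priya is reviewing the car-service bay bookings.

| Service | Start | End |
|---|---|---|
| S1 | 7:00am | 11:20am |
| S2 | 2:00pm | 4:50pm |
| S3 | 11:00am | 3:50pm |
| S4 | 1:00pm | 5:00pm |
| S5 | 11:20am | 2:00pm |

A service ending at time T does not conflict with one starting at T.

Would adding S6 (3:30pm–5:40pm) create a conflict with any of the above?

Yes — it overlaps S2, S3, S4

S1: ends 11:20am at or before S6 starts 3:30pm → clear.
S3: starts 11:00am before S6 ends 5:40pm, and ends 3:50pm after S6 starts 3:30pm → overlap.
S5: ends 2:00pm at or before S6 starts 3:30pm → clear.
S4: starts 1:00pm before S6 ends 5:40pm, and ends 5:00pm after S6 starts 3:30pm → overlap.
S2: starts 2:00pm before S6 ends 5:40pm, and ends 4:50pm after S6 starts 3:30pm → overlap.
S6 overlaps S2, S3, S4.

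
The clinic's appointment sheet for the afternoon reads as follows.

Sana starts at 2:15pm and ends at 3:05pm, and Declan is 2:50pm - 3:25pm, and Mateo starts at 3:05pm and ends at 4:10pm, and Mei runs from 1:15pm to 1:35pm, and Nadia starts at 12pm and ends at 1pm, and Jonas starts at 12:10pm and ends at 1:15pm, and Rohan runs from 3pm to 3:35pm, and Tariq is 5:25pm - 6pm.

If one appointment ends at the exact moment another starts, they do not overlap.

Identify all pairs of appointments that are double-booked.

Declan & Mateo, Declan & Rohan, Declan & Sana, Jonas & Nadia, Mateo & Rohan, Rohan & Sana

Check each pair: they overlap iff neither finishes before the other starts.
Sorted by start: Nadia, Jonas, Mei, Sana, Declan, Rohan, Mateo, Tariq.
Jonas starts before Nadia ends → Nadia and Jonas overlap.
Mei starts after Nadia ends, so Nadia has no further overlaps.
Mei starts exactly when Jonas ends (back-to-back, no overlap), so Jonas has no further overlaps.
Sana starts after Mei ends, so Mei has no further overlaps.
Declan starts before Sana ends → Sana and Declan overlap.
Rohan starts before Sana ends → Sana and Rohan overlap.
Mateo starts exactly when Sana ends (back-to-back, no overlap), so Sana has no further overlaps.
Rohan starts before Declan ends → Declan and Rohan overlap.
Mateo starts before Declan ends → Declan and Mateo overlap.
Tariq starts after Declan ends.
Mateo starts before Rohan ends → Rohan and Mateo overlap.
Tariq starts after Rohan ends.
Tariq starts after Mateo ends.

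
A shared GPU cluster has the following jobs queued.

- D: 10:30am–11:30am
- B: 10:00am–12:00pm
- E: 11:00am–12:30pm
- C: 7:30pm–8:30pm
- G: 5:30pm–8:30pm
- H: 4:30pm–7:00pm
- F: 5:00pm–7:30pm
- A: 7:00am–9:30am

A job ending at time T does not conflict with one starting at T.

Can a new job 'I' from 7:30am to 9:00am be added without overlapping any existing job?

A: starts 7:00am before I ends 9:00am, and ends 9:30am after I starts 7:30am → overlap.
B: starts 10:00am at or after I ends 9:00am → clear.
D: starts 10:30am at or after I ends 9:00am → clear.
E: starts 11:00am at or after I ends 9:00am → clear.
H: starts 4:30pm at or after I ends 9:00am → clear.
F: starts 5:00pm at or after I ends 9:00am → clear.
G: starts 5:30pm at or after I ends 9:00am → clear.
C: starts 7:30pm at or after I ends 9:00am → clear.
I overlaps A.

No — it overlaps A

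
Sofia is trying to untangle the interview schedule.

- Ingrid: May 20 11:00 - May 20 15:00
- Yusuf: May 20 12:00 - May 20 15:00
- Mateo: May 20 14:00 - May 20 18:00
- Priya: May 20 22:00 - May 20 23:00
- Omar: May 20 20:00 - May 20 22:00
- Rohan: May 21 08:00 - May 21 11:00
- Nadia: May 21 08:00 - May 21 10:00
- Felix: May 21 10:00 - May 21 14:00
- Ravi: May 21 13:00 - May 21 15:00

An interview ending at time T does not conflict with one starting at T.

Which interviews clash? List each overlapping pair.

Two intervals overlap when each starts before the other ends.
Sorted by start: Ingrid, Yusuf, Mateo, Omar, Priya, Rohan, Nadia, Felix, Ravi.
Yusuf starts before Ingrid ends → Ingrid and Yusuf overlap.
Mateo starts before Ingrid ends → Ingrid and Mateo overlap.
Omar starts after Ingrid ends — done with Ingrid.
Mateo starts before Yusuf ends → Yusuf and Mateo overlap.
Omar starts after Yusuf ends — done with Yusuf.
Omar starts after Mateo ends — done with Mateo.
Priya starts exactly when Omar ends (back-to-back, no overlap) — done with Omar.
Rohan starts after Priya ends — done with Priya.
Nadia starts before Rohan ends → Rohan and Nadia overlap.
Felix starts before Rohan ends → Rohan and Felix overlap.
Ravi starts after Rohan ends.
Felix starts exactly when Nadia ends (back-to-back, no overlap) — done with Nadia.
Ravi starts before Felix ends → Felix and Ravi overlap.

Felix & Ravi, Felix & Rohan, Ingrid & Mateo, Ingrid & Yusuf, Mateo & Yusuf, Nadia & Rohan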